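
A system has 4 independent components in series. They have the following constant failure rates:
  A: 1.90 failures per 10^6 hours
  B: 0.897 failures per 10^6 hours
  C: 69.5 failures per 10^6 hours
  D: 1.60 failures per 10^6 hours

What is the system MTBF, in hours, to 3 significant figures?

Series of exponential components: λ_sys = Σ λ_i
λ_sys = 0.00000190 + 0.000000897 + 0.0000695 + 0.00000160 = 7.3897e-05 /h
MTBF = 1 / λ_sys = 13500 h

13500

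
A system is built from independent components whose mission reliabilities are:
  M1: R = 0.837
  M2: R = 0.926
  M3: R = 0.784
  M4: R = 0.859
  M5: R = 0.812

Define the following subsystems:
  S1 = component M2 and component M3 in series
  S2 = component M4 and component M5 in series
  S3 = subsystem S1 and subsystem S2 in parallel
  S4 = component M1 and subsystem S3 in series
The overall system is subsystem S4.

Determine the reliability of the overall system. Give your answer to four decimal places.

0.7676

Series (M2 and M3): 0.926000 × 0.784000 = 0.725984
Series (M4 and M5): 0.859000 × 0.812000 = 0.697508
Parallel ([0.725984] and [0.697508]): 1 − (1 − 0.725984)(1 − 0.697508) = 0.917112
Series (M1 and [0.917112]): 0.837000 × 0.917112 = 0.7676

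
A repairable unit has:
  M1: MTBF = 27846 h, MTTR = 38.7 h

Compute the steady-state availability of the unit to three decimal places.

A(M1) = MTBF/(MTBF+MTTR) = 27846/(27846+38.7) = 0.999

0.999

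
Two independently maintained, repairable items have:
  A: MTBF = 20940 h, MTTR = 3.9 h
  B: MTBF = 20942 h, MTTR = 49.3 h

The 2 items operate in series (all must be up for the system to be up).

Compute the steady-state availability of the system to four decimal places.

A(A) = MTBF/(MTBF+MTTR) = 20940/(20940+3.9) = 0.999814
A(B) = MTBF/(MTBF+MTTR) = 20942/(20942+49.3) = 0.997651
Series availability: 0.999814 × 0.997651 = 0.9975

0.9975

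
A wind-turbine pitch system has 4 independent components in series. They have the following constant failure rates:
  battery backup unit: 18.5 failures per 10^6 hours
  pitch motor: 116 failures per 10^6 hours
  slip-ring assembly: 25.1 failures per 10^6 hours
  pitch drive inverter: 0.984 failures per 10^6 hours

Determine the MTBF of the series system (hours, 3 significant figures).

6230

Series of exponential components: λ_sys = Σ λ_i
λ_sys = 0.0000185 + 0.000116 + 0.0000251 + 0.000000984 = 1.6058e-04 /h
MTBF = 1 / λ_sys = 6230 h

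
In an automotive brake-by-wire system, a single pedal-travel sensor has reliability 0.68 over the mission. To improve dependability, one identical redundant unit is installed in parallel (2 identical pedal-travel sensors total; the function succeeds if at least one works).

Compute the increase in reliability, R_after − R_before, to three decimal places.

R_before = 0.68
R_after = 1 − (1 − 0.68)^2 = 0.898
ΔR = 0.898 − 0.68 = 0.218

0.218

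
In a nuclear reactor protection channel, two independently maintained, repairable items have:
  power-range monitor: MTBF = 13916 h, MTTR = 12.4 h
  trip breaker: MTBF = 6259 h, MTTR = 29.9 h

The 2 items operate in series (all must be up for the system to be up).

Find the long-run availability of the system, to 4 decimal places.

A(power-range monitor) = MTBF/(MTBF+MTTR) = 13916/(13916+12.4) = 0.999110
A(trip breaker) = MTBF/(MTBF+MTTR) = 6259/(6259+29.9) = 0.995246
Series availability: 0.999110 × 0.995246 = 0.9944

0.9944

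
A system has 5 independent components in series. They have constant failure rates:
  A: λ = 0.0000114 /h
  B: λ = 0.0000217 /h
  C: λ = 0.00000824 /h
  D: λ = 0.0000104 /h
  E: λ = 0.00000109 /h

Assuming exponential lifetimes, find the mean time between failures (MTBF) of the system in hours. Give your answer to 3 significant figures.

Series of exponential components: λ_sys = Σ λ_i
λ_sys = 0.0000114 + 0.0000217 + 0.00000824 + 0.0000104 + 0.00000109 = 5.2830e-05 /h
MTBF = 1 / λ_sys = 18900 h

18900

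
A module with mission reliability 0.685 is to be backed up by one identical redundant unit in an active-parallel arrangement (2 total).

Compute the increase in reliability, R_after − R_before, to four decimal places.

0.2158

R_before = 0.685
R_after = 1 − (1 − 0.685)^2 = 0.9008
ΔR = 0.9008 − 0.685 = 0.2158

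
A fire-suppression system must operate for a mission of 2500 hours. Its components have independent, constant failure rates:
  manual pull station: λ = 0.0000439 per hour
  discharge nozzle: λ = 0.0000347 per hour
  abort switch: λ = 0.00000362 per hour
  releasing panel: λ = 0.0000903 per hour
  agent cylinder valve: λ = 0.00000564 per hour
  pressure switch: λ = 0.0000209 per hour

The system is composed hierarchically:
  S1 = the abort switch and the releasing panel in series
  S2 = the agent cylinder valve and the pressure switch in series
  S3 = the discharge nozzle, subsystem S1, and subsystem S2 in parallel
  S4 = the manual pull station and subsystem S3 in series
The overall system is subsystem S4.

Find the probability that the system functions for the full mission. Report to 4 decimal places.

0.8951

R(manual pull station) = exp(−0.0000439 × 2500) = 0.896058
R(discharge nozzle) = exp(−0.0000347 × 2500) = 0.916906
R(abort switch) = exp(−0.00000362 × 2500) = 0.990991
R(releasing panel) = exp(−0.0000903 × 2500) = 0.797918
R(agent cylinder valve) = exp(−0.00000564 × 2500) = 0.985999
R(pressure switch) = exp(−0.0000209 × 2500) = 0.949092
Series (abort switch and releasing panel): 0.990991 × 0.797918 = 0.790730
Series (agent cylinder valve and pressure switch): 0.985999 × 0.949092 = 0.935804
Parallel (discharge nozzle, [0.790730], and [0.935804]): 1 − (1 − 0.916906)(1 − 0.790730)(1 − 0.935804) = 0.998884
Series (manual pull station and [0.998884]): 0.896058 × 0.998884 = 0.8951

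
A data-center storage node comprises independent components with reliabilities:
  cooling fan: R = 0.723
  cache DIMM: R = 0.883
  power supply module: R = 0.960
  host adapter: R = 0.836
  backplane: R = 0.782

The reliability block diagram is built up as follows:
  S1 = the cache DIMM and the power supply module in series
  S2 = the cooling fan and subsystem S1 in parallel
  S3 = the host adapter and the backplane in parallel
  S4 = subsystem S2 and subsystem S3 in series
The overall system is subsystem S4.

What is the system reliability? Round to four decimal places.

Series (cache DIMM and power supply module): 0.883000 × 0.960000 = 0.847680
Parallel (cooling fan and [0.847680]): 1 − (1 − 0.723000)(1 − 0.847680) = 0.957807
Parallel (host adapter and backplane): 1 − (1 − 0.836000)(1 − 0.782000) = 0.964248
Series ([0.957807] and [0.964248]): 0.957807 × 0.964248 = 0.9236

0.9236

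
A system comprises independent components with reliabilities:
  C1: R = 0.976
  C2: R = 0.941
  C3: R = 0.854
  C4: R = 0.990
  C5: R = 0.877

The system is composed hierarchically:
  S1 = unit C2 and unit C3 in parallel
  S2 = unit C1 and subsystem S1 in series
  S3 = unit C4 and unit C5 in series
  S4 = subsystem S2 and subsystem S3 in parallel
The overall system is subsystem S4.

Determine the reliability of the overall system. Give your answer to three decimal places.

Parallel (C2 and C3): 1 − (1 − 0.94100)(1 − 0.85400) = 0.99139
Series (C1 and [0.99139]): 0.97600 × 0.99139 = 0.96760
Series (C4 and C5): 0.99000 × 0.87700 = 0.86823
Parallel ([0.96760] and [0.86823]): 1 − (1 − 0.96760)(1 − 0.86823) = 0.996

0.996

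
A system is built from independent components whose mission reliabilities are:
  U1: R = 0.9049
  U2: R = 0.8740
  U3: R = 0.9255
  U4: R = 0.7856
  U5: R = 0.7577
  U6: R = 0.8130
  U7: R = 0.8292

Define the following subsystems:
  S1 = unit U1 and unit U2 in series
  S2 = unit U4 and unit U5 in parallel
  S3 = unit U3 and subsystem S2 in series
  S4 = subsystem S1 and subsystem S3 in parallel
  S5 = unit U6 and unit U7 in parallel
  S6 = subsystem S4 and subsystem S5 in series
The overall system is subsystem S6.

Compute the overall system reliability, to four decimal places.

Series (U1 and U2): 0.904900 × 0.874000 = 0.790883
Parallel (U4 and U5): 1 − (1 − 0.785600)(1 − 0.757700) = 0.948051
Series (U3 and [0.948051]): 0.925500 × 0.948051 = 0.877421
Parallel ([0.790883] and [0.877421]): 1 − (1 − 0.790883)(1 − 0.877421) = 0.974367
Parallel (U6 and U7): 1 − (1 − 0.813000)(1 − 0.829200) = 0.968060
Series ([0.974367] and [0.968060]): 0.974367 × 0.968060 = 0.9432

0.9432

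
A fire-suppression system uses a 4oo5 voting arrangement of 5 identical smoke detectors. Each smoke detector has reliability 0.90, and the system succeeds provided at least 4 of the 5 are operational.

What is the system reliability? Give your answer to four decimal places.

0.9185

R = Σ_{i=4}^{5} C(5,i) p^i (1−p)^{5−i} with p = 0.90
C(5,4)·0.90^4·0.10^1 = 0.328050
C(5,5)·0.90^5·0.10^0 = 0.590490
Sum = 0.9185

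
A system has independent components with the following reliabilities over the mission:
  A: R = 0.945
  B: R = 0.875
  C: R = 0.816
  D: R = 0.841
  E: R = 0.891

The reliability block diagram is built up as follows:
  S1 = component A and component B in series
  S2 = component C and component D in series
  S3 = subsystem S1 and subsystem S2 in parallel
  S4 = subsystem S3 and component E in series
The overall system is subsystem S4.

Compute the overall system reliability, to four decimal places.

0.8426

Series (A and B): 0.945000 × 0.875000 = 0.826875
Series (C and D): 0.816000 × 0.841000 = 0.686256
Parallel ([0.826875] and [0.686256]): 1 − (1 − 0.826875)(1 − 0.686256) = 0.945683
Series ([0.945683] and E): 0.945683 × 0.891000 = 0.8426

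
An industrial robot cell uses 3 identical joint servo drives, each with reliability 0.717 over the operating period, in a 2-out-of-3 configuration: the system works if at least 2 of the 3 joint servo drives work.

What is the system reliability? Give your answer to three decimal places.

R = Σ_{i=2}^{3} C(3,i) p^i (1−p)^{3−i} with p = 0.717
C(3,2)·0.717^2·0.283^1 = 0.43646
C(3,3)·0.717^3·0.283^0 = 0.36860
Sum = 0.805

0.805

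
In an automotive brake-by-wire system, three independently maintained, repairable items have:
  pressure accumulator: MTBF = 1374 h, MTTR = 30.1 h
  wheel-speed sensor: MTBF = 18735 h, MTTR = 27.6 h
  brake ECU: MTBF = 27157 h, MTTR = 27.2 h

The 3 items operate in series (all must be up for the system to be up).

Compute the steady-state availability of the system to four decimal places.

A(pressure accumulator) = MTBF/(MTBF+MTTR) = 1374/(1374+30.1) = 0.978563
A(wheel-speed sensor) = MTBF/(MTBF+MTTR) = 18735/(18735+27.6) = 0.998529
A(brake ECU) = MTBF/(MTBF+MTTR) = 27157/(27157+27.2) = 0.998999
Series availability: 0.978563 × 0.998529 × 0.998999 = 0.9761

0.9761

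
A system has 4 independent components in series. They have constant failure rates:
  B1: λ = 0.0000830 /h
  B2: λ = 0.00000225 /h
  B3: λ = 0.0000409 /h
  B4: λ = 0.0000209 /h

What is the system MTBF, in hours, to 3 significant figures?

Series of exponential components: λ_sys = Σ λ_i
λ_sys = 0.0000830 + 0.00000225 + 0.0000409 + 0.0000209 = 1.4705e-04 /h
MTBF = 1 / λ_sys = 6800 h

6800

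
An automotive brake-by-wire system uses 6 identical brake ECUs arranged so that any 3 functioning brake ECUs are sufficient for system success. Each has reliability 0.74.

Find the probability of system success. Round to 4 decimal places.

0.9569

R = Σ_{i=3}^{6} C(6,i) p^i (1−p)^{6−i} with p = 0.74
C(6,3)·0.74^3·0.26^3 = 0.142444
C(6,4)·0.74^4·0.26^2 = 0.304064
C(6,5)·0.74^5·0.26^1 = 0.346165
C(6,6)·0.74^6·0.26^0 = 0.164206
Sum = 0.9569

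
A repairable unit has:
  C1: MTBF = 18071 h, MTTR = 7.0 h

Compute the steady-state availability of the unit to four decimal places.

A(C1) = MTBF/(MTBF+MTTR) = 18071/(18071+7.0) = 0.9996

0.9996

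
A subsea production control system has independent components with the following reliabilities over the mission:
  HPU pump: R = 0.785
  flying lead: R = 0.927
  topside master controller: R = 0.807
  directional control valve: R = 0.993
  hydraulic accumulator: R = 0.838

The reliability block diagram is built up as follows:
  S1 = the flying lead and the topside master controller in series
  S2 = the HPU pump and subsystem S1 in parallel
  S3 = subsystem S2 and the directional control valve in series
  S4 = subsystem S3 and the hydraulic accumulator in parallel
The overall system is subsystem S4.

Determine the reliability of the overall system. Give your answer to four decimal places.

0.9902

Series (flying lead and topside master controller): 0.927000 × 0.807000 = 0.748089
Parallel (HPU pump and [0.748089]): 1 − (1 − 0.785000)(1 − 0.748089) = 0.945839
Series ([0.945839] and directional control valve): 0.945839 × 0.993000 = 0.939218
Parallel ([0.939218] and hydraulic accumulator): 1 − (1 − 0.939218)(1 − 0.838000) = 0.9902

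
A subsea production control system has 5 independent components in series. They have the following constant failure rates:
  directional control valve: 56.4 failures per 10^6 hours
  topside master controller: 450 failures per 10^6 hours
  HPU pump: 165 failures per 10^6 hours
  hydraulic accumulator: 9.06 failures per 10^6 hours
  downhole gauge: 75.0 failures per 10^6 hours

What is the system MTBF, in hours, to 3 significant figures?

Series of exponential components: λ_sys = Σ λ_i
λ_sys = 0.0000564 + 0.000450 + 0.000165 + 0.00000906 + 0.0000750 = 7.5546e-04 /h
MTBF = 1 / λ_sys = 1320 h

1320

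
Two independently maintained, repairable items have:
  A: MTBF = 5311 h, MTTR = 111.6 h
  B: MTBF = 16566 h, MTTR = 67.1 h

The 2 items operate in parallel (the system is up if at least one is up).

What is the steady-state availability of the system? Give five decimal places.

A(A) = MTBF/(MTBF+MTTR) = 5311/(5311+111.6) = 0.979419
A(B) = MTBF/(MTBF+MTTR) = 16566/(16566+67.1) = 0.995966
Parallel availability: 1 − (1 − 0.979419)(1 − 0.995966) = 0.99992

0.99992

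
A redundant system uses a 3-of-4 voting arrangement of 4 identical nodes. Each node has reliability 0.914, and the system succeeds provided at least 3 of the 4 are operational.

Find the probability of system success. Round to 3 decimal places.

0.961

R = Σ_{i=3}^{4} C(4,i) p^i (1−p)^{4−i} with p = 0.914
C(4,3)·0.914^3·0.086^1 = 0.26266
C(4,4)·0.914^4·0.086^0 = 0.69789
Sum = 0.961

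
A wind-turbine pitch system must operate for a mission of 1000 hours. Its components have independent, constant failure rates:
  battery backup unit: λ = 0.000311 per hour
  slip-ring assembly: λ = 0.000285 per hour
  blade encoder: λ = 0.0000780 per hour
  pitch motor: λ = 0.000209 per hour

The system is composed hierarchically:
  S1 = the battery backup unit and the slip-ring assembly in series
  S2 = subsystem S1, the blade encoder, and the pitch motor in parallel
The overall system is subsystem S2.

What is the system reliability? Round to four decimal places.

0.9936

R(battery backup unit) = exp(−0.000311 × 1000) = 0.732714
R(slip-ring assembly) = exp(−0.000285 × 1000) = 0.752014
R(blade encoder) = exp(−0.0000780 × 1000) = 0.924964
R(pitch motor) = exp(−0.000209 × 1000) = 0.811395
Series (battery backup unit and slip-ring assembly): 0.732714 × 0.752014 = 0.551011
Parallel ([0.551011], blade encoder, and pitch motor): 1 − (1 − 0.551011)(1 − 0.924964)(1 − 0.811395) = 0.9936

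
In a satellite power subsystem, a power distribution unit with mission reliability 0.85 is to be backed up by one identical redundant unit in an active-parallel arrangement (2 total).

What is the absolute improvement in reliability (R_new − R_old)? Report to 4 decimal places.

R_before = 0.85
R_after = 1 − (1 − 0.85)^2 = 0.9775
ΔR = 0.9775 − 0.85 = 0.1275

0.1275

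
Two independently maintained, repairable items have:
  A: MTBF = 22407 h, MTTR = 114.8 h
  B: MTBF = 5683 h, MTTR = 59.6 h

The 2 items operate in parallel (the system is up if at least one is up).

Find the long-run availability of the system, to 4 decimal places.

0.9999

A(A) = MTBF/(MTBF+MTTR) = 22407/(22407+114.8) = 0.994903
A(B) = MTBF/(MTBF+MTTR) = 5683/(5683+59.6) = 0.989621
Parallel availability: 1 − (1 − 0.994903)(1 − 0.989621) = 0.9999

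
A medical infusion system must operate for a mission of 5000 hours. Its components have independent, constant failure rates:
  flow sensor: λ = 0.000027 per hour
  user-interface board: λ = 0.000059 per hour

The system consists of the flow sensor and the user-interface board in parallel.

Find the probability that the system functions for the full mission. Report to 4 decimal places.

0.9677

R(flow sensor) = exp(−0.000027 × 5000) = 0.873716
R(user-interface board) = exp(−0.000059 × 5000) = 0.744532
Parallel (flow sensor and user-interface board): 1 − (1 − 0.873716)(1 − 0.744532) = 0.9677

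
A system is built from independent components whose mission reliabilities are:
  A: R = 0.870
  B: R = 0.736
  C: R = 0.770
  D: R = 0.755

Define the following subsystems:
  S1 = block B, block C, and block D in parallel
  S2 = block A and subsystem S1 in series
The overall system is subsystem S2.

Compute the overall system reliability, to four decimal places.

0.8571

Parallel (B, C, and D): 1 − (1 − 0.736000)(1 − 0.770000)(1 − 0.755000) = 0.985124
Series (A and [0.985124]): 0.870000 × 0.985124 = 0.8571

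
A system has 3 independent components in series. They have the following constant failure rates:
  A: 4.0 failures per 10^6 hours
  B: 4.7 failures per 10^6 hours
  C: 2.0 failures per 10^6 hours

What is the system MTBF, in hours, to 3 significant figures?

93500

Series of exponential components: λ_sys = Σ λ_i
λ_sys = 0.0000040 + 0.0000047 + 0.0000020 = 1.0700e-05 /h
MTBF = 1 / λ_sys = 93500 h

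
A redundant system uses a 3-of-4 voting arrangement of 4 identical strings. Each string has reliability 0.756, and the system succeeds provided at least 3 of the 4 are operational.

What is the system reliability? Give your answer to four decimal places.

0.7484

R = Σ_{i=3}^{4} C(4,i) p^i (1−p)^{4−i} with p = 0.756
C(4,3)·0.756^3·0.244^1 = 0.421711
C(4,4)·0.756^4·0.244^0 = 0.326653
Sum = 0.7484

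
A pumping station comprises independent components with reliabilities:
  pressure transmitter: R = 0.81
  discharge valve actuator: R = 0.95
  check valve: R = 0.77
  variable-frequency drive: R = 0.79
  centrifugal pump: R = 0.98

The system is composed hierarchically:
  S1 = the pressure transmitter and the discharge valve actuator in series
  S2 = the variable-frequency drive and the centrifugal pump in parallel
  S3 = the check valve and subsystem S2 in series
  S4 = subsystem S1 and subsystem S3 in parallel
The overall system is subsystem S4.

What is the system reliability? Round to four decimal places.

0.9462

Series (pressure transmitter and discharge valve actuator): 0.810000 × 0.950000 = 0.769500
Parallel (variable-frequency drive and centrifugal pump): 1 − (1 − 0.790000)(1 − 0.980000) = 0.995800
Series (check valve and [0.995800]): 0.770000 × 0.995800 = 0.766766
Parallel ([0.769500] and [0.766766]): 1 − (1 − 0.769500)(1 − 0.766766) = 0.9462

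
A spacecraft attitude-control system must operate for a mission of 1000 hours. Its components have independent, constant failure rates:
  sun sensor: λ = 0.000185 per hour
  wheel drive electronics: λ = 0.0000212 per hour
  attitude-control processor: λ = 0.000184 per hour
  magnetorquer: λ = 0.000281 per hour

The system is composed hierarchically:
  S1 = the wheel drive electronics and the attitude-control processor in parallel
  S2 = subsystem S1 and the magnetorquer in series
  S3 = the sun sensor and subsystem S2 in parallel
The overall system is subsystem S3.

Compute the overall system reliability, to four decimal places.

0.9582

R(sun sensor) = exp(−0.000185 × 1000) = 0.831104
R(wheel drive electronics) = exp(−0.0000212 × 1000) = 0.979023
R(attitude-control processor) = exp(−0.000184 × 1000) = 0.831936
R(magnetorquer) = exp(−0.000281 × 1000) = 0.755028
Parallel (wheel drive electronics and attitude-control processor): 1 − (1 − 0.979023)(1 − 0.831936) = 0.996475
Series ([0.996475] and magnetorquer): 0.996475 × 0.755028 = 0.752367
Parallel (sun sensor and [0.752367]): 1 − (1 − 0.831104)(1 − 0.752367) = 0.9582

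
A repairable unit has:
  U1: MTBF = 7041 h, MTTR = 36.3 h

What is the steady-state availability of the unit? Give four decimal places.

A(U1) = MTBF/(MTBF+MTTR) = 7041/(7041+36.3) = 0.9949

0.9949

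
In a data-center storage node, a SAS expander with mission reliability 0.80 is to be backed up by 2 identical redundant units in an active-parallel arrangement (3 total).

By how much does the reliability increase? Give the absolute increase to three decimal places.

0.192

R_before = 0.80
R_after = 1 − (1 − 0.80)^3 = 0.992
ΔR = 0.992 − 0.80 = 0.192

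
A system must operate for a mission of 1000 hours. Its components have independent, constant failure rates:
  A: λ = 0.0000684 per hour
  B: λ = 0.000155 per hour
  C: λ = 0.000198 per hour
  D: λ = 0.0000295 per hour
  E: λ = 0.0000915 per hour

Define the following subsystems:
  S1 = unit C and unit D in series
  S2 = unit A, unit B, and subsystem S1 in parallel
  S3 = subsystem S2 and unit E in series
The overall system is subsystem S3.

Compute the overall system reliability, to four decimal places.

0.9108

R(A) = exp(−0.0000684 × 1000) = 0.933887
R(B) = exp(−0.000155 × 1000) = 0.856415
R(C) = exp(−0.000198 × 1000) = 0.820370
R(D) = exp(−0.0000295 × 1000) = 0.970931
R(E) = exp(−0.0000915 × 1000) = 0.912561
Series (C and D): 0.820370 × 0.970931 = 0.796523
Parallel (A, B, and [0.796523]): 1 − (1 − 0.933887)(1 − 0.856415)(1 − 0.796523) = 0.998068
Series ([0.998068] and E): 0.998068 × 0.912561 = 0.9108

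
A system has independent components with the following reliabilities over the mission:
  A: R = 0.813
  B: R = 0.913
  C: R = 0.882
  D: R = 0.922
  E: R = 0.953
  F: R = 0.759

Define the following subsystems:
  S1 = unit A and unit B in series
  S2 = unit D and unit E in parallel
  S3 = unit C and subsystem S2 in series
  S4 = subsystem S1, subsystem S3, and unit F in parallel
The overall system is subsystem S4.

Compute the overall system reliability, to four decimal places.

0.9925

Series (A and B): 0.813000 × 0.913000 = 0.742269
Parallel (D and E): 1 − (1 − 0.922000)(1 − 0.953000) = 0.996334
Series (C and [0.996334]): 0.882000 × 0.996334 = 0.878767
Parallel ([0.742269], [0.878767], and F): 1 − (1 − 0.742269)(1 − 0.878767)(1 − 0.759000) = 0.9925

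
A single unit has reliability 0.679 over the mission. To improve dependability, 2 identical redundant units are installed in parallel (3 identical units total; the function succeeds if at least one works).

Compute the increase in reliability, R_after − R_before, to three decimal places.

R_before = 0.679
R_after = 1 − (1 − 0.679)^3 = 0.967
ΔR = 0.967 − 0.679 = 0.288

0.288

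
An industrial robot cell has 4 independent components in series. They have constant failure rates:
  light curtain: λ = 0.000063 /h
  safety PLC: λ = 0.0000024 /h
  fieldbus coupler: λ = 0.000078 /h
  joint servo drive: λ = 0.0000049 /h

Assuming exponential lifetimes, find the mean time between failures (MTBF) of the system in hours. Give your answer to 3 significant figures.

Series of exponential components: λ_sys = Σ λ_i
λ_sys = 0.000063 + 0.0000024 + 0.000078 + 0.0000049 = 1.4830e-04 /h
MTBF = 1 / λ_sys = 6740 h

6740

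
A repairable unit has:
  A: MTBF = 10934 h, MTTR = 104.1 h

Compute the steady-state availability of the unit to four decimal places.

0.9906

A(A) = MTBF/(MTBF+MTTR) = 10934/(10934+104.1) = 0.9906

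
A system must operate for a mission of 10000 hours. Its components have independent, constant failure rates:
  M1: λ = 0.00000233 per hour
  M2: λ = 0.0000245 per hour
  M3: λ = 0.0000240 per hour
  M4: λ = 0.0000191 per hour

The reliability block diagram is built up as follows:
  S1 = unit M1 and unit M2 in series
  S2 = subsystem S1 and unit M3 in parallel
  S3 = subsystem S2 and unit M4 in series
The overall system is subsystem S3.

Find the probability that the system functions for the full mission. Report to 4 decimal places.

0.7847

R(M1) = exp(−0.00000233 × 10000) = 0.976969
R(M2) = exp(−0.0000245 × 10000) = 0.782705
R(M3) = exp(−0.0000240 × 10000) = 0.786628
R(M4) = exp(−0.0000191 × 10000) = 0.826133
Series (M1 and M2): 0.976969 × 0.782705 = 0.764679
Parallel ([0.764679] and M3): 1 − (1 − 0.764679)(1 − 0.786628) = 0.949789
Series ([0.949789] and M4): 0.949789 × 0.826133 = 0.7847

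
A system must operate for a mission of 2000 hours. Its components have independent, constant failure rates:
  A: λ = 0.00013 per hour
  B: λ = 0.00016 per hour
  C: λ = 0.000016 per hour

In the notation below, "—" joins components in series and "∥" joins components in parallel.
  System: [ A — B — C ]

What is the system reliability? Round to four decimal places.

R(A) = exp(−0.00013 × 2000) = 0.771052
R(B) = exp(−0.00016 × 2000) = 0.726149
R(C) = exp(−0.000016 × 2000) = 0.968507
Series (A, B, and C): 0.771052 × 0.726149 × 0.968507 = 0.5423

0.5423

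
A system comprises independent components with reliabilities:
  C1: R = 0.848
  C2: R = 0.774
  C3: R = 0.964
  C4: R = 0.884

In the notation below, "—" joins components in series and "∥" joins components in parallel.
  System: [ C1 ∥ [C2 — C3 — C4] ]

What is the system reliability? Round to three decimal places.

Series (C2, C3, and C4): 0.77400 × 0.96400 × 0.88400 = 0.65958
Parallel (C1 and [0.65958]): 1 − (1 − 0.84800)(1 − 0.65958) = 0.948

0.948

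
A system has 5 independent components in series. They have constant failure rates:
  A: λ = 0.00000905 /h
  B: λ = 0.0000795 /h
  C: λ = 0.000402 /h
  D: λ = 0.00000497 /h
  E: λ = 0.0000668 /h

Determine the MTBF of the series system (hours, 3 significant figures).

Series of exponential components: λ_sys = Σ λ_i
λ_sys = 0.00000905 + 0.0000795 + 0.000402 + 0.00000497 + 0.0000668 = 5.6232e-04 /h
MTBF = 1 / λ_sys = 1780 h

1780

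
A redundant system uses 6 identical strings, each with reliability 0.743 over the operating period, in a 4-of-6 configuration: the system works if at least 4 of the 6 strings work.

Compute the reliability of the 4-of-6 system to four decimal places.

R = Σ_{i=4}^{6} C(6,i) p^i (1−p)^{6−i} with p = 0.743
C(6,4)·0.743^4·0.257^2 = 0.301935
C(6,5)·0.743^5·0.257^1 = 0.349163
C(6,6)·0.743^6·0.257^0 = 0.168241
Sum = 0.8193

0.8193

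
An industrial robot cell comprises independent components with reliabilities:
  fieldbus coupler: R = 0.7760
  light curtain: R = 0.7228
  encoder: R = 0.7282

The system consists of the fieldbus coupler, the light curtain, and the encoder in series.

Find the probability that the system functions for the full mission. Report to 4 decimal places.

Series (fieldbus coupler, light curtain, and encoder): 0.776000 × 0.722800 × 0.728200 = 0.4084

0.4084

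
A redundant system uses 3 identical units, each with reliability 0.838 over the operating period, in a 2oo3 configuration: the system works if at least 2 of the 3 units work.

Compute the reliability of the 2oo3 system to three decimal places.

0.930

R = Σ_{i=2}^{3} C(3,i) p^i (1−p)^{3−i} with p = 0.838
C(3,2)·0.838^2·0.162^1 = 0.34129
C(3,3)·0.838^3·0.162^0 = 0.58848
Sum = 0.930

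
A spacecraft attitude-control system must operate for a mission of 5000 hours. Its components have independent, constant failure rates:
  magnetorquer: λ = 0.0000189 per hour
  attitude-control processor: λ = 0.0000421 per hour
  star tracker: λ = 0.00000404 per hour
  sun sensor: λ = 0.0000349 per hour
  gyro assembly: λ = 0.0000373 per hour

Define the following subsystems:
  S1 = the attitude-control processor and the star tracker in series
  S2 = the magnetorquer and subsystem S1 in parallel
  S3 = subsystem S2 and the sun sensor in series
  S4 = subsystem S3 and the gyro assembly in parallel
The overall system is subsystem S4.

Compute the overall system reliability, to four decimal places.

R(magnetorquer) = exp(−0.0000189 × 5000) = 0.909828
R(attitude-control processor) = exp(−0.0000421 × 5000) = 0.810179
R(star tracker) = exp(−0.00000404 × 5000) = 0.980003
R(sun sensor) = exp(−0.0000349 × 5000) = 0.839877
R(gyro assembly) = exp(−0.0000373 × 5000) = 0.829859
Series (attitude-control processor and star tracker): 0.810179 × 0.980003 = 0.793978
Parallel (magnetorquer and [0.793978]): 1 − (1 − 0.909828)(1 − 0.793978) = 0.981423
Series ([0.981423] and sun sensor): 0.981423 × 0.839877 = 0.824275
Parallel ([0.824275] and gyro assembly): 1 − (1 − 0.824275)(1 − 0.829859) = 0.9701

0.9701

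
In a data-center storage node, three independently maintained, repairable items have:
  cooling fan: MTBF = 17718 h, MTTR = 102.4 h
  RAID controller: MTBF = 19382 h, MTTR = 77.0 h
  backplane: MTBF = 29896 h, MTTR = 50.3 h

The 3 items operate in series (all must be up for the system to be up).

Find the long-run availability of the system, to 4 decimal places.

0.9887

A(cooling fan) = MTBF/(MTBF+MTTR) = 17718/(17718+102.4) = 0.994254
A(RAID controller) = MTBF/(MTBF+MTTR) = 19382/(19382+77.0) = 0.996043
A(backplane) = MTBF/(MTBF+MTTR) = 29896/(29896+50.3) = 0.998320
Series availability: 0.994254 × 0.996043 × 0.998320 = 0.9887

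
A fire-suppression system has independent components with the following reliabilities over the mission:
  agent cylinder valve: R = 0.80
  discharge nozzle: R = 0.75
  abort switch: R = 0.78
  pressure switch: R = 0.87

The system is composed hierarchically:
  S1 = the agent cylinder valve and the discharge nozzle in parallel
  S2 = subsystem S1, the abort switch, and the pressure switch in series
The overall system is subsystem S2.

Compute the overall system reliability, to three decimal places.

0.645

Parallel (agent cylinder valve and discharge nozzle): 1 − (1 − 0.80000)(1 − 0.75000) = 0.95000
Series ([0.95000], abort switch, and pressure switch): 0.95000 × 0.78000 × 0.87000 = 0.645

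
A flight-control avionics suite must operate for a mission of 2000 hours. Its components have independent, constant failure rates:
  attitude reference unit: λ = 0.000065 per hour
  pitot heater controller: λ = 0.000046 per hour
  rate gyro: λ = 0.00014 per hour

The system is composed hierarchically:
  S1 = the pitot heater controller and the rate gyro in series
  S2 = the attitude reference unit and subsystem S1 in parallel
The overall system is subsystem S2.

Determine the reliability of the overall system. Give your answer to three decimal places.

R(attitude reference unit) = exp(−0.000065 × 2000) = 0.87810
R(pitot heater controller) = exp(−0.000046 × 2000) = 0.91211
R(rate gyro) = exp(−0.00014 × 2000) = 0.75578
Series (pitot heater controller and rate gyro): 0.91211 × 0.75578 = 0.68935
Parallel (attitude reference unit and [0.68935]): 1 − (1 − 0.87810)(1 − 0.68935) = 0.962

0.962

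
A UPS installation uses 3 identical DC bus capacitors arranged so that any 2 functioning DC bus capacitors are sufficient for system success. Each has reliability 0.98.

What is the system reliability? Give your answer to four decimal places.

R = Σ_{i=2}^{3} C(3,i) p^i (1−p)^{3−i} with p = 0.98
C(3,2)·0.98^2·0.02^1 = 0.057624
C(3,3)·0.98^3·0.02^0 = 0.941192
Sum = 0.9988

0.9988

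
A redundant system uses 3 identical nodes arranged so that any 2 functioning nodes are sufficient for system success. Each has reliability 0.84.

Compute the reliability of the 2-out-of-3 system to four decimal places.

0.9314

R = Σ_{i=2}^{3} C(3,i) p^i (1−p)^{3−i} with p = 0.84
C(3,2)·0.84^2·0.16^1 = 0.338688
C(3,3)·0.84^3·0.16^0 = 0.592704
Sum = 0.9314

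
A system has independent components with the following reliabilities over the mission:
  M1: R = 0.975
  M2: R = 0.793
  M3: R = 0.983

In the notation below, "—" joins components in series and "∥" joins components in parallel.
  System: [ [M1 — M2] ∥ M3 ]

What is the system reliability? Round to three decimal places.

0.996

Series (M1 and M2): 0.97500 × 0.79300 = 0.77318
Parallel ([0.77318] and M3): 1 − (1 − 0.77318)(1 − 0.98300) = 0.996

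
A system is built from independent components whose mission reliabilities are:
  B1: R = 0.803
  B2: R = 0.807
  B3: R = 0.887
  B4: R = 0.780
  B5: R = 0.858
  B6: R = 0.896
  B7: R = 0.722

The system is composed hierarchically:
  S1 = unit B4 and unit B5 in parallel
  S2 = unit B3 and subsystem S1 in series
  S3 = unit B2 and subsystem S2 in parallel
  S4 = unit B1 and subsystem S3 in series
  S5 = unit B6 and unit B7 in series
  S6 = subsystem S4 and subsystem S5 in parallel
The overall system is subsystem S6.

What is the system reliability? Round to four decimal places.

0.9227

Parallel (B4 and B5): 1 − (1 − 0.780000)(1 − 0.858000) = 0.968760
Series (B3 and [0.968760]): 0.887000 × 0.968760 = 0.859290
Parallel (B2 and [0.859290]): 1 − (1 − 0.807000)(1 − 0.859290) = 0.972843
Series (B1 and [0.972843]): 0.803000 × 0.972843 = 0.781193
Series (B6 and B7): 0.896000 × 0.722000 = 0.646912
Parallel ([0.781193] and [0.646912]): 1 − (1 − 0.781193)(1 − 0.646912) = 0.9227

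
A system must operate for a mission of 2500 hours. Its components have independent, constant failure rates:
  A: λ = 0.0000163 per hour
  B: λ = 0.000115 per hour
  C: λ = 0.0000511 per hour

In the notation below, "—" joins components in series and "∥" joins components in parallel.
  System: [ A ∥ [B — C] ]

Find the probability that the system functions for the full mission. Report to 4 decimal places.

0.9864

R(A) = exp(−0.0000163 × 2500) = 0.960069
R(B) = exp(−0.000115 × 2500) = 0.750137
R(C) = exp(−0.0000511 × 2500) = 0.880073
Series (B and C): 0.750137 × 0.880073 = 0.660175
Parallel (A and [0.660175]): 1 − (1 − 0.960069)(1 − 0.660175) = 0.9864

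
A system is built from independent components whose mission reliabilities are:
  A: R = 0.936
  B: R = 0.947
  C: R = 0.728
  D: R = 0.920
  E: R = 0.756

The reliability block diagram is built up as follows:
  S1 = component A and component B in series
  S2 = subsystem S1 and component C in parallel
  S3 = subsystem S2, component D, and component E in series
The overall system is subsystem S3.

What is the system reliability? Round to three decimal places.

0.674

Series (A and B): 0.93600 × 0.94700 = 0.88639
Parallel ([0.88639] and C): 1 − (1 − 0.88639)(1 − 0.72800) = 0.96910
Series ([0.96910], D, and E): 0.96910 × 0.92000 × 0.75600 = 0.674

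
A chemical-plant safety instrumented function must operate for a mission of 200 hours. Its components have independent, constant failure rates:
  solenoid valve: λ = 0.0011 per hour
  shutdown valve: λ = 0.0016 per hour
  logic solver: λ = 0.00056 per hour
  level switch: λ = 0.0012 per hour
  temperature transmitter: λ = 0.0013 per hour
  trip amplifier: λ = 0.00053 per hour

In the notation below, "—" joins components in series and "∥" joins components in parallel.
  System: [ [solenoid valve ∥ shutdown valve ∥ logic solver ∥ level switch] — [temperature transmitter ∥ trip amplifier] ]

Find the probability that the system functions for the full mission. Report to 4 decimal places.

R(solenoid valve) = exp(−0.0011 × 200) = 0.802519
R(shutdown valve) = exp(−0.0016 × 200) = 0.726149
R(logic solver) = exp(−0.00056 × 200) = 0.894044
R(level switch) = exp(−0.0012 × 200) = 0.786628
R(temperature transmitter) = exp(−0.0013 × 200) = 0.771052
R(trip amplifier) = exp(−0.00053 × 200) = 0.899425
Parallel (solenoid valve, shutdown valve, logic solver, and level switch): 1 − (1 − 0.802519)(1 − 0.726149)(1 − 0.894044)(1 − 0.786628) = 0.998777
Parallel (temperature transmitter and trip amplifier): 1 − (1 − 0.771052)(1 − 0.899425) = 0.976974
Series ([0.998777] and [0.976974]): 0.998777 × 0.976974 = 0.9758

0.9758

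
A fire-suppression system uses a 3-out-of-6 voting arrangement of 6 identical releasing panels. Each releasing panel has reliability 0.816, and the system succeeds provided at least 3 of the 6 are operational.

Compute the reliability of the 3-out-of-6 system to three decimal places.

0.987

R = Σ_{i=3}^{6} C(6,i) p^i (1−p)^{6−i} with p = 0.816
C(6,3)·0.816^3·0.184^3 = 0.06769
C(6,4)·0.816^4·0.184^2 = 0.22516
C(6,5)·0.816^5·0.184^1 = 0.39941
C(6,6)·0.816^6·0.184^0 = 0.29522
Sum = 0.987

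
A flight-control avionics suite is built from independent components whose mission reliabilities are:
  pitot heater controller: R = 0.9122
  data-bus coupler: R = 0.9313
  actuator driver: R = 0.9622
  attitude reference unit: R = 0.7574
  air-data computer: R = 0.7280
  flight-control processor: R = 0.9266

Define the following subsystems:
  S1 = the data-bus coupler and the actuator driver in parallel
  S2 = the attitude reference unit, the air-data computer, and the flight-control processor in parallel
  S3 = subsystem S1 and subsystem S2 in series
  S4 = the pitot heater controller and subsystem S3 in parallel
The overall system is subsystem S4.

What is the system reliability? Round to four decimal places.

0.9993

Parallel (data-bus coupler and actuator driver): 1 − (1 − 0.931300)(1 − 0.962200) = 0.997403
Parallel (attitude reference unit, air-data computer, and flight-control processor): 1 − (1 − 0.757400)(1 − 0.728000)(1 − 0.926600) = 0.995157
Series ([0.997403] and [0.995157]): 0.997403 × 0.995157 = 0.992573
Parallel (pitot heater controller and [0.992573]): 1 − (1 − 0.912200)(1 − 0.992573) = 0.9993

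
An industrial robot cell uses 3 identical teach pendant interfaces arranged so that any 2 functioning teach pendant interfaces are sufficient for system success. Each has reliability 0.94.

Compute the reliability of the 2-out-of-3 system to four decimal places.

R = Σ_{i=2}^{3} C(3,i) p^i (1−p)^{3−i} with p = 0.94
C(3,2)·0.94^2·0.06^1 = 0.159048
C(3,3)·0.94^3·0.06^0 = 0.830584
Sum = 0.9896

0.9896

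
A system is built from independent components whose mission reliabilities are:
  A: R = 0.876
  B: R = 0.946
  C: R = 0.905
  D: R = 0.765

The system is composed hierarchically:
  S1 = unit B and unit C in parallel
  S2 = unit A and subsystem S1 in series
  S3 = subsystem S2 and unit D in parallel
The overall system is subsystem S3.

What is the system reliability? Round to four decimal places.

Parallel (B and C): 1 − (1 − 0.946000)(1 − 0.905000) = 0.994870
Series (A and [0.994870]): 0.876000 × 0.994870 = 0.871506
Parallel ([0.871506] and D): 1 − (1 − 0.871506)(1 − 0.765000) = 0.9698

0.9698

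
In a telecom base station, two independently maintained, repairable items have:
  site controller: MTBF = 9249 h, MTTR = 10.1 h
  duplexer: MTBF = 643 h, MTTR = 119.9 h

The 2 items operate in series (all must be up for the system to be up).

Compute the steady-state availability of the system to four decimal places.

0.8419

A(site controller) = MTBF/(MTBF+MTTR) = 9249/(9249+10.1) = 0.998909
A(duplexer) = MTBF/(MTBF+MTTR) = 643/(643+119.9) = 0.842837
Series availability: 0.998909 × 0.842837 = 0.8419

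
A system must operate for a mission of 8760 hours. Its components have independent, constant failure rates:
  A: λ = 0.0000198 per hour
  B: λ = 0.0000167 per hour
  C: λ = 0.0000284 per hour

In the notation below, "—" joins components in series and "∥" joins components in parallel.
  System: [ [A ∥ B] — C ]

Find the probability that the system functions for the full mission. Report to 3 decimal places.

R(A) = exp(−0.0000198 × 8760) = 0.84076
R(B) = exp(−0.0000167 × 8760) = 0.86391
R(C) = exp(−0.0000284 × 8760) = 0.77975
Parallel (A and B): 1 − (1 − 0.84076)(1 − 0.86391) = 0.97833
Series ([0.97833] and C): 0.97833 × 0.77975 = 0.763

0.763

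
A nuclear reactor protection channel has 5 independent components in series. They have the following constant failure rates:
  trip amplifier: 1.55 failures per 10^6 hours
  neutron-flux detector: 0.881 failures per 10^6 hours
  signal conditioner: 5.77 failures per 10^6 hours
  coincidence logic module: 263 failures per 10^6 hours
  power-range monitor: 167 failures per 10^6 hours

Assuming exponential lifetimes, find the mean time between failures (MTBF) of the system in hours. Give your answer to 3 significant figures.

Series of exponential components: λ_sys = Σ λ_i
λ_sys = 0.00000155 + 0.000000881 + 0.00000577 + 0.000263 + 0.000167 = 4.3820e-04 /h
MTBF = 1 / λ_sys = 2280 h

2280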